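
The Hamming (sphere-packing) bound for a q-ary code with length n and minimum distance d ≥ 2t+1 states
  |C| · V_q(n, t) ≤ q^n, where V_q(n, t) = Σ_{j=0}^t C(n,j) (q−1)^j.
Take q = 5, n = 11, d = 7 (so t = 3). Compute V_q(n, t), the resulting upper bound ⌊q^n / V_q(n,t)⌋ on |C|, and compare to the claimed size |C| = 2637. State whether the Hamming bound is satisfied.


V_q(n, t) = 11485, q^n = 48828125, Hamming bound = 4251, |C| = 2637 ≤ bound (satisfied).

Step 1: Compute V_q(n, t) = Σ_{j=0}^3 C(n, j) (q−1)^j.
  j = 0: C(11,0)·(4)^0 = 1·1 = 1.
  j = 1: C(11,1)·(4)^1 = 11·4 = 44.
  j = 2: C(11,2)·(4)^2 = 55·16 = 880.
  j = 3: C(11,3)·(4)^3 = 165·64 = 10560.
  V_q(n, t) = 1 + 44 + 880 + 10560 = 11485.
Step 2: q^n = 5^11 = 48828125.
Step 3: Hamming bound ⌊q^n / V_q(n,t)⌋ = ⌊48828125/11485⌋ = 4251.
Step 4: Compare |C| = 2637 to 4251: satisfied.
The claimed |C| lies below the Hamming bound.


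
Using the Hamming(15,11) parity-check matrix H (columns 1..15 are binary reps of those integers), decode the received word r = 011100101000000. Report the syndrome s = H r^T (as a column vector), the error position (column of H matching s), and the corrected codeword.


s = (1, 0, 1, 1)^T, error position = 11, corrected codeword c = 011100101010000

Compute s = H r^T mod 2 one row at a time:
  s_1 = 0 + 1 + 0 + 0 + 0 + 0 + 0 + 0 = 1 ≡ 1 (mod 2).
  s_2 = 1 + 0 + 0 + 1 + 0 + 0 + 0 + 0 = 2 ≡ 0 (mod 2).
  s_3 = 1 + 1 + 0 + 1 + 0 + 0 + 0 + 0 = 3 ≡ 1 (mod 2).
  s_4 = 0 + 1 + 0 + 1 + 1 + 0 + 0 + 0 = 3 ≡ 1 (mod 2).
s = (1, 0, 1, 1)^T — this equals column 11 of H (binary 1011), so error is at position 11.
Correct: flip bit 11 of r = 011100101000000 to get c = 011100101010000.


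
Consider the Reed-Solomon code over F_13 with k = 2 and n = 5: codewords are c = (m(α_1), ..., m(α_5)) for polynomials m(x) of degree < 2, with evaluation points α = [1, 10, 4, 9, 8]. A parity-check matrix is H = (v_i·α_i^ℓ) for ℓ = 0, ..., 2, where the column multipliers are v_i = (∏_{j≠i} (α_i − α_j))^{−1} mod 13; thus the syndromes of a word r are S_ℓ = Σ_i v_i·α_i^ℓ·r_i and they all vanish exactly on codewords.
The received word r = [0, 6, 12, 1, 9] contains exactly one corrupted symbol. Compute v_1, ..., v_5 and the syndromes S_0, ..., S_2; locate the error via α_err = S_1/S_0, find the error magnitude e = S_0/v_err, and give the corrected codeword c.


S = (9, 10, 1), error at position 3, error magnitude e = 10, c = [0, 6, 2, 1, 9].

Step 1: column multipliers v_i = (∏_{j≠i}(α_i − α_j))^{−1} mod 13.
  i = 1 (α = 1): (1−10)(1−4)(1−9)(1−8) = (−9)·(−3)·(−8)·(−7) = 1512 ≡ 4, so v_1 = 4^{−1} = 10 (mod 13).
  i = 2 (α = 10): (10−1)(10−4)(10−9)(10−8) = 9·6·1·2 = 108 ≡ 4, so v_2 = 4^{−1} = 10 (mod 13).
  i = 3 (α = 4): (4−1)(4−10)(4−9)(4−8) = 3·(−6)·(−5)·(−4) = −360 ≡ 4, so v_3 = 4^{−1} = 10 (mod 13).
  i = 4 (α = 9): (9−1)(9−10)(9−4)(9−8) = 8·(−1)·5·1 = −40 ≡ 12, so v_4 = 12^{−1} = 12 (mod 13).
  i = 5 (α = 8): (8−1)(8−10)(8−4)(8−9) = 7·(−2)·4·(−1) = 56 ≡ 4, so v_5 = 4^{−1} = 10 (mod 13).
  v = [10, 10, 10, 12, 10].
Step 2: syndromes of r = [0, 6, 12, 1, 9] (all sums mod 13).
  S_0 = Σ v_i r_i = 10·0 + 10·6 + 10·12 + 12·1 + 10·9 = 282 ≡ 9.
  S_1 = Σ v_i α_i r_i = 10·1·0 + 10·10·6 + 10·4·12 + 12·9·1 + 10·8·9 = 1908 ≡ 10.
  α_i^2 mod 13 = [1, 9, 3, 3, 12].
  S_2 = Σ v_i α_i^2 r_i = 10·1·0 + 10·9·6 + 10·3·12 + 12·3·1 + 10·12·9 = 2016 ≡ 1.
  S = (9, 10, 1) ≠ 0, so r is not a codeword (an error is present).
Step 3: locate the error. For a single error e at position i, S_ℓ = v_i·e·α_i^ℓ, so α_err = S_1/S_0.
  S_0^{−1} = 9^{−1} = 3 (mod 13), so α_err = 10·3 = 30 ≡ 4 = α_3. Error position i = 3.
  Consistency check: S_2/S_1 = 1·4 = 4 ≡ 4 = α_err ✓ (single-error assumption holds).
Step 4: error magnitude e = S_0/v_3 = S_0·∏_{j≠3}(α_3 − α_j) = 9·4 = 36 ≡ 10 (mod 13).
Step 5: correct position 3: c_3 = r_3 − e = 12 − 10 ≡ 2 (mod 13). Hence c = [0, 6, 2, 1, 9].
  Check: interpolating c through the α_i gives m(x) = 8 + 5·x (degree < 2) with m(α_i) = c_i for every i, so c is indeed a codeword.


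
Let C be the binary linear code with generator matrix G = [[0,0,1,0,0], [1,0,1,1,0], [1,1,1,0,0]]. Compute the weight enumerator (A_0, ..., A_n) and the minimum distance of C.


Weight distribution: A_0 = 1, A_1 = 1, A_2 = 3, A_3 = 3. Minimum distance d = 1.

Enumerate all 2^3 = 8 messages m ∈ F_2^3.
For each, compute codeword c = mG in F_2^5, then tally its weight.
  m = 000 → c = 00000, weight = 0.
  m = 100 → c = 00100, weight = 1.
  m = 010 → c = 10110, weight = 3.
  m = 110 → c = 10010, weight = 2.
  m = 001 → c = 11100, weight = 3.
  m = 101 → c = 11000, weight = 2.
  m = 011 → c = 01010, weight = 2.
  m = 111 → c = 01110, weight = 3.
Tally weights:
  weight 0: 1 codewords.
  weight 1: 1 codewords.
  weight 2: 3 codewords.
  weight 3: 3 codewords.
Minimum distance d = smallest w > 0 with A_w > 0 = 1.
Sanity: Σ A_w = 8 = 2^3 = 8 ✓.


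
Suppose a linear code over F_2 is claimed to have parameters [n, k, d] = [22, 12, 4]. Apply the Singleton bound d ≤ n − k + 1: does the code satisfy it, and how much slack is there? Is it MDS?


Singleton RHS = n − k + 1 = 11, slack = 7, bound satisfied, not MDS.

Singleton bound: d ≤ n − k + 1.
Here n = 22, k = 12, so n − k + 1 = 11.
Given d = 4, check d ≤ 11: YES.
Slack = (n − k + 1) − d = 7.
The code is NOT MDS (slack = 7 > 0).
Description: the claimed parameters are [22, 12, 4]_2; such a code would be non-MDS.


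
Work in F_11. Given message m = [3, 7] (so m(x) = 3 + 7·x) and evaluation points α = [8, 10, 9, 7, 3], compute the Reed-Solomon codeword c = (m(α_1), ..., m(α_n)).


c = [4, 7, 0, 8, 2]

Message polynomial: m(x) = 3 + 7·x (mod 11).
For each evaluation point α_i, compute m(α_i) mod 11:
  α_1 = 8: Horner steps 7 → 4, so m(8) = 4.
  α_2 = 10: Horner steps 7 → 7, so m(10) = 7.
  α_3 = 9: Horner steps 7 → 0, so m(9) = 0.
  α_4 = 7: Horner steps 7 → 8, so m(7) = 8.
  α_5 = 3: Horner steps 7 → 2, so m(3) = 2.
Codeword c = [4, 7, 0, 8, 2] ∈ F_11^5.


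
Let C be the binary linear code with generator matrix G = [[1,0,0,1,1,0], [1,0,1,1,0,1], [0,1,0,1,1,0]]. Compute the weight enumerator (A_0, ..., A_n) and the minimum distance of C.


Weight distribution: A_0 = 1, A_2 = 1, A_3 = 3, A_4 = 2, A_5 = 1. Minimum distance d = 2.

Enumerate all 2^3 = 8 messages m ∈ F_2^3.
For each, compute codeword c = mG in F_2^6, then tally its weight.
  m = 000 → c = 000000, weight = 0.
  m = 100 → c = 100110, weight = 3.
  m = 010 → c = 101101, weight = 4.
  m = 110 → c = 001011, weight = 3.
  m = 001 → c = 010110, weight = 3.
  m = 101 → c = 110000, weight = 2.
  m = 011 → c = 111011, weight = 5.
  m = 111 → c = 011101, weight = 4.
Tally weights:
  weight 0: 1 codewords.
  weight 2: 1 codewords.
  weight 3: 3 codewords.
  weight 4: 2 codewords.
  weight 5: 1 codewords.
Minimum distance d = smallest w > 0 with A_w > 0 = 2.
Sanity: Σ A_w = 8 = 2^3 = 8 ✓.


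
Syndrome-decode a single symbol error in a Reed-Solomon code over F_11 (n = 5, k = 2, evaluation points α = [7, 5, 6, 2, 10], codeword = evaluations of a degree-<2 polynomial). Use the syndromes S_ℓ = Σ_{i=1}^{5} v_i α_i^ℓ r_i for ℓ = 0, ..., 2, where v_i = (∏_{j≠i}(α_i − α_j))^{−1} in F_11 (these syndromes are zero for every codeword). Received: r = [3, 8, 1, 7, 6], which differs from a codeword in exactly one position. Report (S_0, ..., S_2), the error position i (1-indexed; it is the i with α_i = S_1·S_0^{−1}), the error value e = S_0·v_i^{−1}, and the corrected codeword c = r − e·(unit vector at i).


S = (3, 10, 4), error at position 1, error magnitude e = 9, c = [5, 8, 1, 7, 6].

Step 1: column multipliers v_i = (∏_{j≠i}(α_i − α_j))^{−1} mod 11.
  i = 1 (α = 7): (7−5)(7−6)(7−2)(7−10) = 2·1·5·(−3) = −30 ≡ 3, so v_1 = 3^{−1} = 4 (mod 11).
  i = 2 (α = 5): (5−7)(5−6)(5−2)(5−10) = (−2)·(−1)·3·(−5) = −30 ≡ 3, so v_2 = 3^{−1} = 4 (mod 11).
  i = 3 (α = 6): (6−7)(6−5)(6−2)(6−10) = (−1)·1·4·(−4) = 16 ≡ 5, so v_3 = 5^{−1} = 9 (mod 11).
  i = 4 (α = 2): (2−7)(2−5)(2−6)(2−10) = (−5)·(−3)·(−4)·(−8) = 480 ≡ 7, so v_4 = 7^{−1} = 8 (mod 11).
  i = 5 (α = 10): (10−7)(10−5)(10−6)(10−2) = 3·5·4·8 = 480 ≡ 7, so v_5 = 7^{−1} = 8 (mod 11).
  v = [4, 4, 9, 8, 8].
Step 2: syndromes of r = [3, 8, 1, 7, 6] (all sums mod 11).
  S_0 = Σ v_i r_i = 4·3 + 4·8 + 9·1 + 8·7 + 8·6 = 157 ≡ 3.
  S_1 = Σ v_i α_i r_i = 4·7·3 + 4·5·8 + 9·6·1 + 8·2·7 + 8·10·6 = 890 ≡ 10.
  α_i^2 mod 11 = [5, 3, 3, 4, 1].
  S_2 = Σ v_i α_i^2 r_i = 4·5·3 + 4·3·8 + 9·3·1 + 8·4·7 + 8·1·6 = 455 ≡ 4.
  S = (3, 10, 4) ≠ 0, so r is not a codeword (an error is present).
Step 3: locate the error. For a single error e at position i, S_ℓ = v_i·e·α_i^ℓ, so α_err = S_1/S_0.
  S_0^{−1} = 3^{−1} = 4 (mod 11), so α_err = 10·4 = 40 ≡ 7 = α_1. Error position i = 1.
  Consistency check: S_2/S_1 = 4·10 = 40 ≡ 7 = α_err ✓ (single-error assumption holds).
Step 4: error magnitude e = S_0/v_1 = S_0·∏_{j≠1}(α_1 − α_j) = 3·3 = 9 ≡ 9 (mod 11).
Step 5: correct position 1: c_1 = r_1 − e = 3 − 9 ≡ 5 (mod 11). Hence c = [5, 8, 1, 7, 6].
  Check: interpolating c through the α_i gives m(x) = 10 + 4·x (degree < 2) with m(α_i) = c_i for every i, so c is indeed a codeword.


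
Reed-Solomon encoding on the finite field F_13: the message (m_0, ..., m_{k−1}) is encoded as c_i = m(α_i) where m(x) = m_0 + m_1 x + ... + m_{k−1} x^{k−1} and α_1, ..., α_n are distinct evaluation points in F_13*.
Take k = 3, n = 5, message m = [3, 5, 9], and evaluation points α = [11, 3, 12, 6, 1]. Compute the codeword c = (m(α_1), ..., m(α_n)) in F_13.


c = [3, 8, 7, 6, 4]

Message polynomial: m(x) = 3 + 5·x + 9·x^2 (mod 13).
For each evaluation point α_i, compute m(α_i) mod 13:
  α_1 = 11: Horner steps 9 → 0 → 3, so m(11) = 3.
  α_2 = 3: Horner steps 9 → 6 → 8, so m(3) = 8.
  α_3 = 12: Horner steps 9 → 9 → 7, so m(12) = 7.
  α_4 = 6: Horner steps 9 → 7 → 6, so m(6) = 6.
  α_5 = 1: Horner steps 9 → 1 → 4, so m(1) = 4.
Codeword c = [3, 8, 7, 6, 4] ∈ F_13^5.


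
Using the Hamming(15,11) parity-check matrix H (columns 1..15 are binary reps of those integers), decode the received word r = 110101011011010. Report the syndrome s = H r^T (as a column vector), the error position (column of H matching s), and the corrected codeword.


s = (1, 0, 0, 1)^T, error position = 9, corrected codeword c = 110101010011010

Compute s = H r^T mod 2 one row at a time:
  s_1 = 1 + 1 + 0 + 1 + 1 + 0 + 1 + 0 = 5 ≡ 1 (mod 2).
  s_2 = 1 + 0 + 1 + 0 + 1 + 0 + 1 + 0 = 4 ≡ 0 (mod 2).
  s_3 = 1 + 0 + 1 + 0 + 0 + 1 + 1 + 0 = 4 ≡ 0 (mod 2).
  s_4 = 1 + 0 + 0 + 0 + 1 + 1 + 0 + 0 = 3 ≡ 1 (mod 2).
s = (1, 0, 0, 1)^T — this equals column 9 of H (binary 1001), so error is at position 9.
Correct: flip bit 9 of r = 110101011011010 to get c = 110101010011010.


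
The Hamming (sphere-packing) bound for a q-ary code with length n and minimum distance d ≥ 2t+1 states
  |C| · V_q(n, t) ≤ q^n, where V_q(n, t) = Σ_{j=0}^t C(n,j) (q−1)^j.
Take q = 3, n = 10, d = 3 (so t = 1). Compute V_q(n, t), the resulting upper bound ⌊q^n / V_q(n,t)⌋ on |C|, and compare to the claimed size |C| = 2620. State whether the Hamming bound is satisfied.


V_q(n, t) = 21, q^n = 59049, Hamming bound = 2811, |C| = 2620 ≤ bound (satisfied).

Step 1: Compute V_q(n, t) = Σ_{j=0}^1 C(n, j) (q−1)^j.
  j = 0: C(10,0)·(2)^0 = 1·1 = 1.
  j = 1: C(10,1)·(2)^1 = 10·2 = 20.
  V_q(n, t) = 1 + 20 = 21.
Step 2: q^n = 3^10 = 59049.
Step 3: Hamming bound ⌊q^n / V_q(n,t)⌋ = ⌊59049/21⌋ = 2811.
Step 4: Compare |C| = 2620 to 2811: satisfied.
The claimed |C| lies below the Hamming bound.


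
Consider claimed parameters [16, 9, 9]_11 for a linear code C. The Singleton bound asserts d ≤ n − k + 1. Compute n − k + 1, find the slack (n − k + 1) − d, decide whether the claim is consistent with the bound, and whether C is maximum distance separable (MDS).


Singleton RHS = n − k + 1 = 8, slack = -1, bound violated (no such code; not MDS).

Singleton bound: d ≤ n − k + 1.
Here n = 16, k = 9, so n − k + 1 = 8.
Given d = 9, check d ≤ 8: NO.
Slack = (n − k + 1) − d = -1.
The slack is negative: d = 9 exceeds n − k + 1 = 8 by 1, so the Singleton bound is violated and no linear [16, 9, 9]_11 code can exist. In particular it is not MDS (MDS requires d = n − k + 1 exactly).
Description: the claimed parameters are [16, 9, 9]_11; such a code would be impossible (violates the Singleton bound).


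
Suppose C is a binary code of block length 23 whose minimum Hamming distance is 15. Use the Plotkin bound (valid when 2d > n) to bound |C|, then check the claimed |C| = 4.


Plotkin bound M ≤ 4; given |C| = 4 ≤ bound (satisfied).

Check applicability: 2d = 30, n = 23.
2d − n = 7 > 0, so Plotkin applies.
Compute d/(2d−n) = 15/7 ≈ 2.1429.
⌊d/(2d−n)⌋ = 2.
Plotkin bound: M ≤ 2·2 = 4.
Given |C| = 4, check: satisfied.
This |C| is at the Plotkin bound.


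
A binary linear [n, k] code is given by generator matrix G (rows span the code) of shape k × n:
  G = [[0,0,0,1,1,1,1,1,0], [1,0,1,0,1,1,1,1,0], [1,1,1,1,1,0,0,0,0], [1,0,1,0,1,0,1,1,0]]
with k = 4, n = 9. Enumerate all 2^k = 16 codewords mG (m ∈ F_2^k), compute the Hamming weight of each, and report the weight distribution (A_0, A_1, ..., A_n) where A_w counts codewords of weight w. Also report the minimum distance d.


Weight distribution: A_0 = 1, A_1 = 1, A_2 = 1, A_3 = 2, A_4 = 3, A_5 = 5, A_6 = 3. Minimum distance d = 1.

Enumerate all 2^4 = 16 messages m ∈ F_2^4.
For each, compute codeword c = mG in F_2^9, then tally its weight.
  m = 0000 → c = 000000000, weight = 0.
  m = 1000 → c = 000111110, weight = 5.
  m = 0100 → c = 101011110, weight = 6.
  m = 1100 → c = 101100000, weight = 3.
  m = 0010 → c = 111110000, weight = 5.
  m = 1010 → c = 111001110, weight = 6.
  m = 0110 → c = 010101110, weight = 5.
  m = 1110 → c = 010010000, weight = 2.
  m = 0001 → c = 101010110, weight = 5.
  m = 1001 → c = 101101000, weight = 4.
  m = 0101 → c = 000001000, weight = 1.
  m = 1101 → c = 000110110, weight = 4.
  m = 0011 → c = 010100110, weight = 4.
  m = 1011 → c = 010011000, weight = 3.
  m = 0111 → c = 111111000, weight = 6.
  m = 1111 → c = 111000110, weight = 5.
Tally weights:
  weight 0: 1 codewords.
  weight 1: 1 codewords.
  weight 2: 1 codewords.
  weight 3: 2 codewords.
  weight 4: 3 codewords.
  weight 5: 5 codewords.
  weight 6: 3 codewords.
Minimum distance d = smallest w > 0 with A_w > 0 = 1.
Sanity: Σ A_w = 16 = 2^4 = 16 ✓.


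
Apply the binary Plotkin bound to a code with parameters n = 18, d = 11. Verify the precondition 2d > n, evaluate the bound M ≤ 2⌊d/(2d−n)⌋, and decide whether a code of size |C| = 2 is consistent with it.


Plotkin bound M ≤ 4; given |C| = 2 ≤ bound (satisfied).

Check applicability: 2d = 22, n = 18.
2d − n = 4 > 0, so Plotkin applies.
Compute d/(2d−n) = 11/4 ≈ 2.7500.
⌊d/(2d−n)⌋ = 2.
Plotkin bound: M ≤ 2·2 = 4.
Given |C| = 2, check: satisfied.
This |C| is below the Plotkin bound.


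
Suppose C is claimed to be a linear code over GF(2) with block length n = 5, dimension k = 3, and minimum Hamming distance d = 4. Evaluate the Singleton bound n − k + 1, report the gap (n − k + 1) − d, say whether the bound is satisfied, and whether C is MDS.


Singleton RHS = n − k + 1 = 3, slack = -1, bound violated (no such code; not MDS).

Singleton bound: d ≤ n − k + 1.
Here n = 5, k = 3, so n − k + 1 = 3.
Given d = 4, check d ≤ 3: NO.
Slack = (n − k + 1) − d = -1.
The slack is negative: d = 4 exceeds n − k + 1 = 3 by 1, so the Singleton bound is violated and no linear [5, 3, 4]_2 code can exist. In particular it is not MDS (MDS requires d = n − k + 1 exactly).
Description: the claimed parameters are [5, 3, 4]_2; such a code would be impossible (violates the Singleton bound).


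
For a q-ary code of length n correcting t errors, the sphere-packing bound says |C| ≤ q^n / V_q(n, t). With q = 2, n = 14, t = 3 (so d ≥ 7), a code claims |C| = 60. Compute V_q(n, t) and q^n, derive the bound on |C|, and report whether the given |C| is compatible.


V_q(n, t) = 470, q^n = 16384, Hamming bound = 34, |C| = 60 > bound (violated).

Step 1: Compute V_q(n, t) = Σ_{j=0}^3 C(n, j) (q−1)^j.
  j = 0: C(14,0)·(1)^0 = 1·1 = 1.
  j = 1: C(14,1)·(1)^1 = 14·1 = 14.
  j = 2: C(14,2)·(1)^2 = 91·1 = 91.
  j = 3: C(14,3)·(1)^3 = 364·1 = 364.
  V_q(n, t) = 1 + 14 + 91 + 364 = 470.
Step 2: q^n = 2^14 = 16384.
Step 3: Hamming bound ⌊q^n / V_q(n,t)⌋ = ⌊16384/470⌋ = 34.
Step 4: Compare |C| = 60 to 34: violated.
The claimed |C| lies above the Hamming bound, so no 2-ary code of length 14 with d ≥ 7 can have 60 codewords.


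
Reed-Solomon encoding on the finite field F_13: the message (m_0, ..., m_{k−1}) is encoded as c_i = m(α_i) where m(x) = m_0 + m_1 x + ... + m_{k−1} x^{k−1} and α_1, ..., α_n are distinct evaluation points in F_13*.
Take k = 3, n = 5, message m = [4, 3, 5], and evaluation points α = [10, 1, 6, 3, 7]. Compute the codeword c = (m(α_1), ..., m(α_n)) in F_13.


c = [1, 12, 7, 6, 10]

Message polynomial: m(x) = 4 + 3·x + 5·x^2 (mod 13).
For each evaluation point α_i, compute m(α_i) mod 13:
  α_1 = 10: Horner steps 5 → 1 → 1, so m(10) = 1.
  α_2 = 1: Horner steps 5 → 8 → 12, so m(1) = 12.
  α_3 = 6: Horner steps 5 → 7 → 7, so m(6) = 7.
  α_4 = 3: Horner steps 5 → 5 → 6, so m(3) = 6.
  α_5 = 7: Horner steps 5 → 12 → 10, so m(7) = 10.
Codeword c = [1, 12, 7, 6, 10] ∈ F_13^5.


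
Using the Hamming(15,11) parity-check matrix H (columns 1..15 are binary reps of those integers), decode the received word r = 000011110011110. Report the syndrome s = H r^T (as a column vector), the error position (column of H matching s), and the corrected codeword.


s = (1, 0, 0, 0)^T, error position = 8, corrected codeword c = 000011100011110

Compute s = H r^T mod 2 one row at a time:
  s_1 = 1 + 0 + 0 + 1 + 1 + 1 + 1 + 0 = 5 ≡ 1 (mod 2).
  s_2 = 0 + 1 + 1 + 1 + 1 + 1 + 1 + 0 = 6 ≡ 0 (mod 2).
  s_3 = 0 + 0 + 1 + 1 + 0 + 1 + 1 + 0 = 4 ≡ 0 (mod 2).
  s_4 = 0 + 0 + 1 + 1 + 0 + 1 + 1 + 0 = 4 ≡ 0 (mod 2).
s = (1, 0, 0, 0)^T — this equals column 8 of H (binary 1000), so error is at position 8.
Correct: flip bit 8 of r = 000011110011110 to get c = 000011100011110.


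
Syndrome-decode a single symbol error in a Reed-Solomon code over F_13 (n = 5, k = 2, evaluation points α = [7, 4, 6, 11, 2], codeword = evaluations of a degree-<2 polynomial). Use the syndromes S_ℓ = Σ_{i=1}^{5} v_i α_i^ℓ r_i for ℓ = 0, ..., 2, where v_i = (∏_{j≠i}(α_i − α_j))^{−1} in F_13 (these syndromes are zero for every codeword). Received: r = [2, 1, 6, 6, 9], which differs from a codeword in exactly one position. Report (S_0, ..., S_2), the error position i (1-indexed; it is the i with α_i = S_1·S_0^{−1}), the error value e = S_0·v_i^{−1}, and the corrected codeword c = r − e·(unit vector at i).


S = (6, 1, 11), error at position 4, error magnitude e = 7, c = [2, 1, 6, 12, 9].

Step 1: column multipliers v_i = (∏_{j≠i}(α_i − α_j))^{−1} mod 13.
  i = 1 (α = 7): (7−4)(7−6)(7−11)(7−2) = 3·1·(−4)·5 = −60 ≡ 5, so v_1 = 5^{−1} = 8 (mod 13).
  i = 2 (α = 4): (4−7)(4−6)(4−11)(4−2) = (−3)·(−2)·(−7)·2 = −84 ≡ 7, so v_2 = 7^{−1} = 2 (mod 13).
  i = 3 (α = 6): (6−7)(6−4)(6−11)(6−2) = (−1)·2·(−5)·4 = 40 ≡ 1, so v_3 = 1^{−1} = 1 (mod 13).
  i = 4 (α = 11): (11−7)(11−4)(11−6)(11−2) = 4·7·5·9 = 1260 ≡ 12, so v_4 = 12^{−1} = 12 (mod 13).
  i = 5 (α = 2): (2−7)(2−4)(2−6)(2−11) = (−5)·(−2)·(−4)·(−9) = 360 ≡ 9, so v_5 = 9^{−1} = 3 (mod 13).
  v = [8, 2, 1, 12, 3].
Step 2: syndromes of r = [2, 1, 6, 6, 9] (all sums mod 13).
  S_0 = Σ v_i r_i = 8·2 + 2·1 + 1·6 + 12·6 + 3·9 = 123 ≡ 6.
  S_1 = Σ v_i α_i r_i = 8·7·2 + 2·4·1 + 1·6·6 + 12·11·6 + 3·2·9 = 1002 ≡ 1.
  α_i^2 mod 13 = [10, 3, 10, 4, 4].
  S_2 = Σ v_i α_i^2 r_i = 8·10·2 + 2·3·1 + 1·10·6 + 12·4·6 + 3·4·9 = 622 ≡ 11.
  S = (6, 1, 11) ≠ 0, so r is not a codeword (an error is present).
Step 3: locate the error. For a single error e at position i, S_ℓ = v_i·e·α_i^ℓ, so α_err = S_1/S_0.
  S_0^{−1} = 6^{−1} = 11 (mod 13), so α_err = 1·11 = 11 ≡ 11 = α_4. Error position i = 4.
  Consistency check: S_2/S_1 = 11·1 = 11 ≡ 11 = α_err ✓ (single-error assumption holds).
Step 4: error magnitude e = S_0/v_4 = S_0·∏_{j≠4}(α_4 − α_j) = 6·12 = 72 ≡ 7 (mod 13).
Step 5: correct position 4: c_4 = r_4 − e = 6 − 7 ≡ 12 (mod 13). Hence c = [2, 1, 6, 12, 9].
  Check: interpolating c through the α_i gives m(x) = 4 + 9·x (degree < 2) with m(α_i) = c_i for every i, so c is indeed a codeword.


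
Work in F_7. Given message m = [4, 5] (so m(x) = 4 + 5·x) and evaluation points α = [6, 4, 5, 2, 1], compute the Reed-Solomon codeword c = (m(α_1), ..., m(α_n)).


c = [6, 3, 1, 0, 2]

Message polynomial: m(x) = 4 + 5·x (mod 7).
For each evaluation point α_i, compute m(α_i) mod 7:
  α_1 = 6: Horner steps 5 → 6, so m(6) = 6.
  α_2 = 4: Horner steps 5 → 3, so m(4) = 3.
  α_3 = 5: Horner steps 5 → 1, so m(5) = 1.
  α_4 = 2: Horner steps 5 → 0, so m(2) = 0.
  α_5 = 1: Horner steps 5 → 2, so m(1) = 2.
Codeword c = [6, 3, 1, 0, 2] ∈ F_7^5.


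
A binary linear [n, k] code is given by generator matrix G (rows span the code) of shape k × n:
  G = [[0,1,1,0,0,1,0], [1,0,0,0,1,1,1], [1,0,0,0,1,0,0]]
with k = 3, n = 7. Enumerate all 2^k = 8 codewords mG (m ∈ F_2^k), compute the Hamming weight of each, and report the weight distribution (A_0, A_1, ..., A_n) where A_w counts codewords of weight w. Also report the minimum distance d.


Weight distribution: A_0 = 1, A_2 = 2, A_3 = 2, A_4 = 1, A_5 = 2. Minimum distance d = 2.

Enumerate all 2^3 = 8 messages m ∈ F_2^3.
For each, compute codeword c = mG in F_2^7, then tally its weight.
  m = 000 → c = 0000000, weight = 0.
  m = 100 → c = 0110010, weight = 3.
  m = 010 → c = 1000111, weight = 4.
  m = 110 → c = 1110101, weight = 5.
  m = 001 → c = 1000100, weight = 2.
  m = 101 → c = 1110110, weight = 5.
  m = 011 → c = 0000011, weight = 2.
  m = 111 → c = 0110001, weight = 3.
Tally weights:
  weight 0: 1 codewords.
  weight 2: 2 codewords.
  weight 3: 2 codewords.
  weight 4: 1 codewords.
  weight 5: 2 codewords.
Minimum distance d = smallest w > 0 with A_w > 0 = 2.
Sanity: Σ A_w = 8 = 2^3 = 8 ✓.


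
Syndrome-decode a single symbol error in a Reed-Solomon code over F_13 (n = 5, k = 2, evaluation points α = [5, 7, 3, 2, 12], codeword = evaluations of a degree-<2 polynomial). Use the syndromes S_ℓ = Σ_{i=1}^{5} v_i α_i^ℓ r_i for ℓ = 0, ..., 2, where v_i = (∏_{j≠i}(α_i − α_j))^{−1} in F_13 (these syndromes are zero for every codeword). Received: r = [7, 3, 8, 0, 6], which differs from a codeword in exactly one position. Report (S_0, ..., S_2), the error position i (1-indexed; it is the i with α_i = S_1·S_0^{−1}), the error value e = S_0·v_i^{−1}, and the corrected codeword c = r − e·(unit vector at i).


S = (6, 5, 2), error at position 3, error magnitude e = 10, c = [7, 3, 11, 0, 6].

Step 1: column multipliers v_i = (∏_{j≠i}(α_i − α_j))^{−1} mod 13.
  i = 1 (α = 5): (5−7)(5−3)(5−2)(5−12) = (−2)·2·3·(−7) = 84 ≡ 6, so v_1 = 6^{−1} = 11 (mod 13).
  i = 2 (α = 7): (7−5)(7−3)(7−2)(7−12) = 2·4·5·(−5) = −200 ≡ 8, so v_2 = 8^{−1} = 5 (mod 13).
  i = 3 (α = 3): (3−5)(3−7)(3−2)(3−12) = (−2)·(−4)·1·(−9) = −72 ≡ 6, so v_3 = 6^{−1} = 11 (mod 13).
  i = 4 (α = 2): (2−5)(2−7)(2−3)(2−12) = (−3)·(−5)·(−1)·(−10) = 150 ≡ 7, so v_4 = 7^{−1} = 2 (mod 13).
  i = 5 (α = 12): (12−5)(12−7)(12−3)(12−2) = 7·5·9·10 = 3150 ≡ 4, so v_5 = 4^{−1} = 10 (mod 13).
  v = [11, 5, 11, 2, 10].
Step 2: syndromes of r = [7, 3, 8, 0, 6] (all sums mod 13).
  S_0 = Σ v_i r_i = 11·7 + 5·3 + 11·8 + 2·0 + 10·6 = 240 ≡ 6.
  S_1 = Σ v_i α_i r_i = 11·5·7 + 5·7·3 + 11·3·8 + 2·2·0 + 10·12·6 = 1474 ≡ 5.
  α_i^2 mod 13 = [12, 10, 9, 4, 1].
  S_2 = Σ v_i α_i^2 r_i = 11·12·7 + 5·10·3 + 11·9·8 + 2·4·0 + 10·1·6 = 1926 ≡ 2.
  S = (6, 5, 2) ≠ 0, so r is not a codeword (an error is present).
Step 3: locate the error. For a single error e at position i, S_ℓ = v_i·e·α_i^ℓ, so α_err = S_1/S_0.
  S_0^{−1} = 6^{−1} = 11 (mod 13), so α_err = 5·11 = 55 ≡ 3 = α_3. Error position i = 3.
  Consistency check: S_2/S_1 = 2·8 = 16 ≡ 3 = α_err ✓ (single-error assumption holds).
Step 4: error magnitude e = S_0/v_3 = S_0·∏_{j≠3}(α_3 − α_j) = 6·6 = 36 ≡ 10 (mod 13).
Step 5: correct position 3: c_3 = r_3 − e = 8 − 10 ≡ 11 (mod 13). Hence c = [7, 3, 11, 0, 6].
  Check: interpolating c through the α_i gives m(x) = 4 + 11·x (degree < 2) with m(α_i) = c_i for every i, so c is indeed a codeword.


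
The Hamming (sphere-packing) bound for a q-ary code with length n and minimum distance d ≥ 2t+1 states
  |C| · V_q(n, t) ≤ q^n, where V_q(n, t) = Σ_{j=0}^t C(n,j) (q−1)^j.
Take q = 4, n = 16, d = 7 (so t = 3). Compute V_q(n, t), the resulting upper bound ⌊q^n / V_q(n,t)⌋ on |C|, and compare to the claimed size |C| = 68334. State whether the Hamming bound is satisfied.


V_q(n, t) = 16249, q^n = 4294967296, Hamming bound = 264321, |C| = 68334 ≤ bound (satisfied).

Step 1: Compute V_q(n, t) = Σ_{j=0}^3 C(n, j) (q−1)^j.
  j = 0: C(16,0)·(3)^0 = 1·1 = 1.
  j = 1: C(16,1)·(3)^1 = 16·3 = 48.
  j = 2: C(16,2)·(3)^2 = 120·9 = 1080.
  j = 3: C(16,3)·(3)^3 = 560·27 = 15120.
  V_q(n, t) = 1 + 48 + 1080 + 15120 = 16249.
Step 2: q^n = 4^16 = 4294967296.
Step 3: Hamming bound ⌊q^n / V_q(n,t)⌋ = ⌊4294967296/16249⌋ = 264321.
Step 4: Compare |C| = 68334 to 264321: satisfied.
The claimed |C| lies below the Hamming bound.


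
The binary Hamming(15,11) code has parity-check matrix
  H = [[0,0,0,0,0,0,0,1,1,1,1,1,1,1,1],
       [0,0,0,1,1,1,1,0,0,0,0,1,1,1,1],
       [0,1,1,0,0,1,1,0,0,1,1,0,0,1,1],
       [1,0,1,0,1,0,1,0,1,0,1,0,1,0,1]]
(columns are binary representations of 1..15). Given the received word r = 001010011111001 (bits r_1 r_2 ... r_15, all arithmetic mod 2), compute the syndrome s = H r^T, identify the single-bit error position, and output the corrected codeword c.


s = (0, 1, 0, 1)^T, error position = 5, corrected codeword c = 001000011111001

Compute s = H r^T mod 2 one row at a time:
  s_1 = 1 + 1 + 1 + 1 + 1 + 0 + 0 + 1 = 6 ≡ 0 (mod 2).
  s_2 = 0 + 1 + 0 + 0 + 1 + 0 + 0 + 1 = 3 ≡ 1 (mod 2).
  s_3 = 0 + 1 + 0 + 0 + 1 + 1 + 0 + 1 = 4 ≡ 0 (mod 2).
  s_4 = 0 + 1 + 1 + 0 + 1 + 1 + 0 + 1 = 5 ≡ 1 (mod 2).
s = (0, 1, 0, 1)^T — this equals column 5 of H (binary 0101), so error is at position 5.
Correct: flip bit 5 of r = 001010011111001 to get c = 001000011111001.


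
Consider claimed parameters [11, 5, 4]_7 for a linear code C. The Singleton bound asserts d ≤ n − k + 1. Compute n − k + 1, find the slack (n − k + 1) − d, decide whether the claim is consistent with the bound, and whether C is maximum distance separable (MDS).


Singleton RHS = n − k + 1 = 7, slack = 3, bound satisfied, not MDS.

Singleton bound: d ≤ n − k + 1.
Here n = 11, k = 5, so n − k + 1 = 7.
Given d = 4, check d ≤ 7: YES.
Slack = (n − k + 1) − d = 3.
The code is NOT MDS (slack = 3 > 0).
Description: the claimed parameters are [11, 5, 4]_7; such a code would be non-MDS.


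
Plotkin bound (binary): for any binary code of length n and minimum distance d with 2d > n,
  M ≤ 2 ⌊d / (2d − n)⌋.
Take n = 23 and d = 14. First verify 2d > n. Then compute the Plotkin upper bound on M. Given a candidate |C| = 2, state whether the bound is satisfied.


Plotkin bound M ≤ 4; given |C| = 2 ≤ bound (satisfied).

Check applicability: 2d = 28, n = 23.
2d − n = 5 > 0, so Plotkin applies.
Compute d/(2d−n) = 14/5 ≈ 2.8000.
⌊d/(2d−n)⌋ = 2.
Plotkin bound: M ≤ 2·2 = 4.
Given |C| = 2, check: satisfied.
This |C| is below the Plotkin bound.


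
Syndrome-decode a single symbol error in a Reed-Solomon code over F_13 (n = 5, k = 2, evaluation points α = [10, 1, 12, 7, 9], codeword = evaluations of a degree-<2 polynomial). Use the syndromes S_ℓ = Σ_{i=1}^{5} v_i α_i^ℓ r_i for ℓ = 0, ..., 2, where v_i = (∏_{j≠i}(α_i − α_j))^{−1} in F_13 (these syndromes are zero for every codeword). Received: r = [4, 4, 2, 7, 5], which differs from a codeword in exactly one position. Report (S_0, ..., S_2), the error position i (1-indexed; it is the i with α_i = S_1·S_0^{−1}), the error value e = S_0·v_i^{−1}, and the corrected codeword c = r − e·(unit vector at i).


S = (8, 8, 8), error at position 2, error magnitude e = 4, c = [4, 0, 2, 7, 5].

Step 1: column multipliers v_i = (∏_{j≠i}(α_i − α_j))^{−1} mod 13.
  i = 1 (α = 10): (10−1)(10−12)(10−7)(10−9) = 9·(−2)·3·1 = −54 ≡ 11, so v_1 = 11^{−1} = 6 (mod 13).
  i = 2 (α = 1): (1−10)(1−12)(1−7)(1−9) = (−9)·(−11)·(−6)·(−8) = 4752 ≡ 7, so v_2 = 7^{−1} = 2 (mod 13).
  i = 3 (α = 12): (12−10)(12−1)(12−7)(12−9) = 2·11·5·3 = 330 ≡ 5, so v_3 = 5^{−1} = 8 (mod 13).
  i = 4 (α = 7): (7−10)(7−1)(7−12)(7−9) = (−3)·6·(−5)·(−2) = −180 ≡ 2, so v_4 = 2^{−1} = 7 (mod 13).
  i = 5 (α = 9): (9−10)(9−1)(9−12)(9−7) = (−1)·8·(−3)·2 = 48 ≡ 9, so v_5 = 9^{−1} = 3 (mod 13).
  v = [6, 2, 8, 7, 3].
Step 2: syndromes of r = [4, 4, 2, 7, 5] (all sums mod 13).
  S_0 = Σ v_i r_i = 6·4 + 2·4 + 8·2 + 7·7 + 3·5 = 112 ≡ 8.
  S_1 = Σ v_i α_i r_i = 6·10·4 + 2·1·4 + 8·12·2 + 7·7·7 + 3·9·5 = 918 ≡ 8.
  α_i^2 mod 13 = [9, 1, 1, 10, 3].
  S_2 = Σ v_i α_i^2 r_i = 6·9·4 + 2·1·4 + 8·1·2 + 7·10·7 + 3·3·5 = 775 ≡ 8.
  S = (8, 8, 8) ≠ 0, so r is not a codeword (an error is present).
Step 3: locate the error. For a single error e at position i, S_ℓ = v_i·e·α_i^ℓ, so α_err = S_1/S_0.
  S_0^{−1} = 8^{−1} = 5 (mod 13), so α_err = 8·5 = 40 ≡ 1 = α_2. Error position i = 2.
  Consistency check: S_2/S_1 = 8·5 = 40 ≡ 1 = α_err ✓ (single-error assumption holds).
Step 4: error magnitude e = S_0/v_2 = S_0·∏_{j≠2}(α_2 − α_j) = 8·7 = 56 ≡ 4 (mod 13).
Step 5: correct position 2: c_2 = r_2 − e = 4 − 4 ≡ 0 (mod 13). Hence c = [4, 0, 2, 7, 5].
  Check: interpolating c through the α_i gives m(x) = 1 + 12·x (degree < 2) with m(α_i) = c_i for every i, so c is indeed a codeword.


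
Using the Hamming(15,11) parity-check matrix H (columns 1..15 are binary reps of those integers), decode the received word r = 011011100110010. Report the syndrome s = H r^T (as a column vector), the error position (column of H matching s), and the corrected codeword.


s = (1, 0, 1, 0)^T, error position = 10, corrected codeword c = 011011100010010

Compute s = H r^T mod 2 one row at a time:
  s_1 = 0 + 0 + 1 + 1 + 0 + 0 + 1 + 0 = 3 ≡ 1 (mod 2).
  s_2 = 0 + 1 + 1 + 1 + 0 + 0 + 1 + 0 = 4 ≡ 0 (mod 2).
  s_3 = 1 + 1 + 1 + 1 + 1 + 1 + 1 + 0 = 7 ≡ 1 (mod 2).
  s_4 = 0 + 1 + 1 + 1 + 0 + 1 + 0 + 0 = 4 ≡ 0 (mod 2).
s = (1, 0, 1, 0)^T — this equals column 10 of H (binary 1010), so error is at position 10.
Correct: flip bit 10 of r = 011011100110010 to get c = 011011100010010.


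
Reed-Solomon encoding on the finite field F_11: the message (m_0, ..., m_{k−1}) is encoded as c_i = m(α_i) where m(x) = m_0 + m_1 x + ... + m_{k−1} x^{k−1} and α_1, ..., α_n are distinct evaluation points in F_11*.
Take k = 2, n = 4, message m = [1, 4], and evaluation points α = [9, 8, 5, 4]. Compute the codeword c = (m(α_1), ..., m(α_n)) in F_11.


c = [4, 0, 10, 6]

Message polynomial: m(x) = 1 + 4·x (mod 11).
For each evaluation point α_i, compute m(α_i) mod 11:
  α_1 = 9: Horner steps 4 → 4, so m(9) = 4.
  α_2 = 8: Horner steps 4 → 0, so m(8) = 0.
  α_3 = 5: Horner steps 4 → 10, so m(5) = 10.
  α_4 = 4: Horner steps 4 → 6, so m(4) = 6.
Codeword c = [4, 0, 10, 6] ∈ F_11^4.


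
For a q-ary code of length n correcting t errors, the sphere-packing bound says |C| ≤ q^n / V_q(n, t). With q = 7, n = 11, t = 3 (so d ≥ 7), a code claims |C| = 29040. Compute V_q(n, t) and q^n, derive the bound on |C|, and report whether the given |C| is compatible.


V_q(n, t) = 37687, q^n = 1977326743, Hamming bound = 52467, |C| = 29040 ≤ bound (satisfied).

Step 1: Compute V_q(n, t) = Σ_{j=0}^3 C(n, j) (q−1)^j.
  j = 0: C(11,0)·(6)^0 = 1·1 = 1.
  j = 1: C(11,1)·(6)^1 = 11·6 = 66.
  j = 2: C(11,2)·(6)^2 = 55·36 = 1980.
  j = 3: C(11,3)·(6)^3 = 165·216 = 35640.
  V_q(n, t) = 1 + 66 + 1980 + 35640 = 37687.
Step 2: q^n = 7^11 = 1977326743.
Step 3: Hamming bound ⌊q^n / V_q(n,t)⌋ = ⌊1977326743/37687⌋ = 52467.
Step 4: Compare |C| = 29040 to 52467: satisfied.
The claimed |C| lies below the Hamming bound.


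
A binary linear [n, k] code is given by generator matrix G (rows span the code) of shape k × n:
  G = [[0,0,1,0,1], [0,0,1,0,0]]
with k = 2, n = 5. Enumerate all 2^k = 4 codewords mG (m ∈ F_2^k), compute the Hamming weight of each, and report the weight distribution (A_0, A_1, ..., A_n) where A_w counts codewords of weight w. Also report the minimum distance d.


Weight distribution: A_0 = 1, A_1 = 2, A_2 = 1. Minimum distance d = 1.

Enumerate all 2^2 = 4 messages m ∈ F_2^2.
For each, compute codeword c = mG in F_2^5, then tally its weight.
  m = 00 → c = 00000, weight = 0.
  m = 10 → c = 00101, weight = 2.
  m = 01 → c = 00100, weight = 1.
  m = 11 → c = 00001, weight = 1.
Tally weights:
  weight 0: 1 codewords.
  weight 1: 2 codewords.
  weight 2: 1 codewords.
Minimum distance d = smallest w > 0 with A_w > 0 = 1.
Sanity: Σ A_w = 4 = 2^2 = 4 ✓.


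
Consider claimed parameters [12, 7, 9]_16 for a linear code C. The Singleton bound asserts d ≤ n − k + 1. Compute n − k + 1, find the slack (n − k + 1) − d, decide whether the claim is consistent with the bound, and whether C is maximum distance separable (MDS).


Singleton RHS = n − k + 1 = 6, slack = -3, bound violated (no such code; not MDS).

Singleton bound: d ≤ n − k + 1.
Here n = 12, k = 7, so n − k + 1 = 6.
Given d = 9, check d ≤ 6: NO.
Slack = (n − k + 1) − d = -3.
The slack is negative: d = 9 exceeds n − k + 1 = 6 by 3, so the Singleton bound is violated and no linear [12, 7, 9]_16 code can exist. In particular it is not MDS (MDS requires d = n − k + 1 exactly).
Description: the claimed parameters are [12, 7, 9]_16; such a code would be impossible (violates the Singleton bound).


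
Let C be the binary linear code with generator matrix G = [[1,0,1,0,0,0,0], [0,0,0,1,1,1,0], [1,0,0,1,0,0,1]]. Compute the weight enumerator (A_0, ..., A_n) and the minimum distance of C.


Weight distribution: A_0 = 1, A_2 = 1, A_3 = 3, A_4 = 2, A_5 = 1. Minimum distance d = 2.

Enumerate all 2^3 = 8 messages m ∈ F_2^3.
For each, compute codeword c = mG in F_2^7, then tally its weight.
  m = 000 → c = 0000000, weight = 0.
  m = 100 → c = 1010000, weight = 2.
  m = 010 → c = 0001110, weight = 3.
  m = 110 → c = 1011110, weight = 5.
  m = 001 → c = 1001001, weight = 3.
  m = 101 → c = 0011001, weight = 3.
  m = 011 → c = 1000111, weight = 4.
  m = 111 → c = 0010111, weight = 4.
Tally weights:
  weight 0: 1 codewords.
  weight 2: 1 codewords.
  weight 3: 3 codewords.
  weight 4: 2 codewords.
  weight 5: 1 codewords.
Minimum distance d = smallest w > 0 with A_w > 0 = 2.
Sanity: Σ A_w = 8 = 2^3 = 8 ✓.


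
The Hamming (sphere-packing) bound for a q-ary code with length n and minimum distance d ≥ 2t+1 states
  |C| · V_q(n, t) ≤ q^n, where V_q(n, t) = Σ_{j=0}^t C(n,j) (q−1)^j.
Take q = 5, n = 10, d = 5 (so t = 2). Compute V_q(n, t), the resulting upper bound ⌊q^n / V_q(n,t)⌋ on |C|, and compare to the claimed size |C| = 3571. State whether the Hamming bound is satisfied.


V_q(n, t) = 761, q^n = 9765625, Hamming bound = 12832, |C| = 3571 ≤ bound (satisfied).

Step 1: Compute V_q(n, t) = Σ_{j=0}^2 C(n, j) (q−1)^j.
  j = 0: C(10,0)·(4)^0 = 1·1 = 1.
  j = 1: C(10,1)·(4)^1 = 10·4 = 40.
  j = 2: C(10,2)·(4)^2 = 45·16 = 720.
  V_q(n, t) = 1 + 40 + 720 = 761.
Step 2: q^n = 5^10 = 9765625.
Step 3: Hamming bound ⌊q^n / V_q(n,t)⌋ = ⌊9765625/761⌋ = 12832.
Step 4: Compare |C| = 3571 to 12832: satisfied.
The claimed |C| lies below the Hamming bound.


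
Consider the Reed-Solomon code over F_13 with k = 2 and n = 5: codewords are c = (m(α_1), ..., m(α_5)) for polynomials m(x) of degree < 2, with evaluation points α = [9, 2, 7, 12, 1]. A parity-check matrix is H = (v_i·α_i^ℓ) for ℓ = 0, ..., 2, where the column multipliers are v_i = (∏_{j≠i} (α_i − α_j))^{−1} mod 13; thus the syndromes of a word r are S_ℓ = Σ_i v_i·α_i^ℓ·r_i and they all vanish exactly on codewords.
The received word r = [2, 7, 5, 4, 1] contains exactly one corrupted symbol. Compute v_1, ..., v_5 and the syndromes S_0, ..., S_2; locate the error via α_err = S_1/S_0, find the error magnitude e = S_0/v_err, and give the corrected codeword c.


S = (1, 2, 4), error at position 2, error magnitude e = 1, c = [2, 6, 5, 4, 1].

Step 1: column multipliers v_i = (∏_{j≠i}(α_i − α_j))^{−1} mod 13.
  i = 1 (α = 9): (9−2)(9−7)(9−12)(9−1) = 7·2·(−3)·8 = −336 ≡ 2, so v_1 = 2^{−1} = 7 (mod 13).
  i = 2 (α = 2): (2−9)(2−7)(2−12)(2−1) = (−7)·(−5)·(−10)·1 = −350 ≡ 1, so v_2 = 1^{−1} = 1 (mod 13).
  i = 3 (α = 7): (7−9)(7−2)(7−12)(7−1) = (−2)·5·(−5)·6 = 300 ≡ 1, so v_3 = 1^{−1} = 1 (mod 13).
  i = 4 (α = 12): (12−9)(12−2)(12−7)(12−1) = 3·10·5·11 = 1650 ≡ 12, so v_4 = 12^{−1} = 12 (mod 13).
  i = 5 (α = 1): (1−9)(1−2)(1−7)(1−12) = (−8)·(−1)·(−6)·(−11) = 528 ≡ 8, so v_5 = 8^{−1} = 5 (mod 13).
  v = [7, 1, 1, 12, 5].
Step 2: syndromes of r = [2, 7, 5, 4, 1] (all sums mod 13).
  S_0 = Σ v_i r_i = 7·2 + 1·7 + 1·5 + 12·4 + 5·1 = 79 ≡ 1.
  S_1 = Σ v_i α_i r_i = 7·9·2 + 1·2·7 + 1·7·5 + 12·12·4 + 5·1·1 = 756 ≡ 2.
  α_i^2 mod 13 = [3, 4, 10, 1, 1].
  S_2 = Σ v_i α_i^2 r_i = 7·3·2 + 1·4·7 + 1·10·5 + 12·1·4 + 5·1·1 = 173 ≡ 4.
  S = (1, 2, 4) ≠ 0, so r is not a codeword (an error is present).
Step 3: locate the error. For a single error e at position i, S_ℓ = v_i·e·α_i^ℓ, so α_err = S_1/S_0.
  S_0^{−1} = 1^{−1} = 1 (mod 13), so α_err = 2·1 = 2 ≡ 2 = α_2. Error position i = 2.
  Consistency check: S_2/S_1 = 4·7 = 28 ≡ 2 = α_err ✓ (single-error assumption holds).
Step 4: error magnitude e = S_0/v_2 = S_0·∏_{j≠2}(α_2 − α_j) = 1·1 = 1 ≡ 1 (mod 13).
Step 5: correct position 2: c_2 = r_2 − e = 7 − 1 ≡ 6 (mod 13). Hence c = [2, 6, 5, 4, 1].
  Check: interpolating c through the α_i gives m(x) = 9 + 5·x (degree < 2) with m(α_i) = c_i for every i, so c is indeed a codeword.


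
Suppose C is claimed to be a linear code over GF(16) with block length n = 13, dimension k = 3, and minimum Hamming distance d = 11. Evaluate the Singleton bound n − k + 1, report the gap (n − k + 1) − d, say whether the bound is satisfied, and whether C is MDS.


Singleton RHS = n − k + 1 = 11, slack = 0, bound satisfied, MDS.

Singleton bound: d ≤ n − k + 1.
Here n = 13, k = 3, so n − k + 1 = 11.
Given d = 11, check d ≤ 11: YES.
Slack = (n − k + 1) − d = 0.
The code is MDS (slack = 0).
Description: the claimed parameters are [13, 3, 11]_16; such a code would be MDS (meets Singleton bound).


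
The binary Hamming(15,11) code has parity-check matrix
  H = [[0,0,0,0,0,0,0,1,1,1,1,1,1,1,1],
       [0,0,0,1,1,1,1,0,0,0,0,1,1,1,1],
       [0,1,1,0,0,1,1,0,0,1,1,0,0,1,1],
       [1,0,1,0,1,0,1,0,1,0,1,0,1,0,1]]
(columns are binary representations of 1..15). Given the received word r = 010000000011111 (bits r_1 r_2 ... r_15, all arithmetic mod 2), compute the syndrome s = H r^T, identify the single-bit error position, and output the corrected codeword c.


s = (1, 0, 0, 1)^T, error position = 9, corrected codeword c = 010000001011111

Compute s = H r^T mod 2 one row at a time:
  s_1 = 0 + 0 + 0 + 1 + 1 + 1 + 1 + 1 = 5 ≡ 1 (mod 2).
  s_2 = 0 + 0 + 0 + 0 + 1 + 1 + 1 + 1 = 4 ≡ 0 (mod 2).
  s_3 = 1 + 0 + 0 + 0 + 0 + 1 + 1 + 1 = 4 ≡ 0 (mod 2).
  s_4 = 0 + 0 + 0 + 0 + 0 + 1 + 1 + 1 = 3 ≡ 1 (mod 2).
s = (1, 0, 0, 1)^T — this equals column 9 of H (binary 1001), so error is at position 9.
Correct: flip bit 9 of r = 010000000011111 to get c = 010000001011111.
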